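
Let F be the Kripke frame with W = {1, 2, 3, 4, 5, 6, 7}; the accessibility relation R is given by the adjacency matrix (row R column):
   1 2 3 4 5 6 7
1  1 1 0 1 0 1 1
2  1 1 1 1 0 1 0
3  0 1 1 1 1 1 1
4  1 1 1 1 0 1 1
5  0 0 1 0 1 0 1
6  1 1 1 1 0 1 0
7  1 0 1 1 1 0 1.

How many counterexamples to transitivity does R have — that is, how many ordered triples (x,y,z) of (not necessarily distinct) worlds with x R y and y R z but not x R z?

Enumerating: (1,2,3), (1,4,3), (1,6,3), (1,7,3), (1,7,5), (2,1,7), (2,3,5), (2,3,7), (2,4,7), (3,2,1), (3,4,1), (3,6,1), … and 18 more.
Total: 30.

30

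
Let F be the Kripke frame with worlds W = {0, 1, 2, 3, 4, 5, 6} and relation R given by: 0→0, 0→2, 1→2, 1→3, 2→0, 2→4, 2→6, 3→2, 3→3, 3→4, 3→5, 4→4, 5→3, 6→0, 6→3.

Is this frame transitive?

Transitive: no — 0 R 2 and 2 R 4, but not 0 R 4.

No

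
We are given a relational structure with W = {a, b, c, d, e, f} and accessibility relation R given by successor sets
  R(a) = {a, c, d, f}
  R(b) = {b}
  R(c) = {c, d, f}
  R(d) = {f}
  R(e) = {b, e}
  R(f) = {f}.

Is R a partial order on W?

No

Reflexive: no — d is not related to itself.
Transitive: yes — every two-step R-path is closed by a direct edge.
Antisymmetric: yes — no distinct pair is related both ways.
So R is not a partial order.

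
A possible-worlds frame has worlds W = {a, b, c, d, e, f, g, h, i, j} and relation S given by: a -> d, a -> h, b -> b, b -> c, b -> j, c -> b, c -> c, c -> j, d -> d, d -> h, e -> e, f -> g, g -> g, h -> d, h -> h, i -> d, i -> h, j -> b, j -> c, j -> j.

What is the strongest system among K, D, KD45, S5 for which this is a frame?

KD45

Serial (axiom D): yes — every world has a successor (e.g. a S d).
Euclidean (axiom 5): yes — any two successors of a common world are S-related.
Transitive (axiom 4): yes — every two-step S-path is closed by a direct edge.
Reflexive (axiom T): no — a is not related to itself.
So F validates K, D, KD45; S5 would additionally require S to be reflexive. The strongest is KD45.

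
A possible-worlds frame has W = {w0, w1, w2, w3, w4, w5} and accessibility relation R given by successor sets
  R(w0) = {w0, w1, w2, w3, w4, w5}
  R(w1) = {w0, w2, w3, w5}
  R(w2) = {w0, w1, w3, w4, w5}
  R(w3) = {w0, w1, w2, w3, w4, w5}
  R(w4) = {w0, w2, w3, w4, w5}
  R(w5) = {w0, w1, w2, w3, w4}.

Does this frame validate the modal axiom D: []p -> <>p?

By correspondence theory, D is valid on a frame iff R is serial.
Serial: yes — every world has a successor (e.g. w0 R w0).

Yes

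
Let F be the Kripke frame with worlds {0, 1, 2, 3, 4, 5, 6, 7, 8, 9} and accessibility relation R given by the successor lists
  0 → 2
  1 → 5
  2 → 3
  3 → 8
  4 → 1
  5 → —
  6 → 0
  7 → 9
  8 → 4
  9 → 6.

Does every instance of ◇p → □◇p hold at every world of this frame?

No

Axiom 5 corresponds to the accessibility relation being Euclidean.
Euclidean: no — 0 R 2 and 0 R 2, but not 2 R 2.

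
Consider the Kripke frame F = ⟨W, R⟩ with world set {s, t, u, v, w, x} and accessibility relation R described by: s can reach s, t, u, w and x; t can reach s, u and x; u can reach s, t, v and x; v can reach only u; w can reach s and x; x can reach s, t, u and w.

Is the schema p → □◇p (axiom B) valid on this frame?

Axiom B corresponds to the accessibility relation being symmetric.
Symmetric: yes — every pair in R has its reverse in R.

Yes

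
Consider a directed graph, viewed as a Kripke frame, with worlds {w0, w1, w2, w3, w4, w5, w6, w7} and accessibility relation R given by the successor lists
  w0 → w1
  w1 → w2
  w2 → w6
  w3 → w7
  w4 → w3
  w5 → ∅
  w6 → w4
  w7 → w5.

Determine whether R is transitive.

No

Transitive: no — w0 R w1 and w1 R w2, but not w0 R w2.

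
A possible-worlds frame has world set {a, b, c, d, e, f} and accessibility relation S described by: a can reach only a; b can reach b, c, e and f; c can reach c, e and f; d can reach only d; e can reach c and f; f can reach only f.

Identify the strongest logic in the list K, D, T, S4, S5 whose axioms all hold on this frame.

Serial (axiom D): yes — every world has a successor (e.g. a S a).
Reflexive (axiom T): no — e is not related to itself.
Transitive (axiom 4): no — e S c and c S e, but not e S e.
Euclidean (axiom 5): no — b S f and b S c, but not f S c.
So F validates K, D; T would additionally require S to be reflexive. The strongest is D.

D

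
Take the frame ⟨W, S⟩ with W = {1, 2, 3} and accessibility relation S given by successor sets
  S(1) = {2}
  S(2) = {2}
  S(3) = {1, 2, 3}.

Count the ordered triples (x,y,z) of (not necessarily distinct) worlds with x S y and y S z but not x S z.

S is transitive; there are no such tuples.

0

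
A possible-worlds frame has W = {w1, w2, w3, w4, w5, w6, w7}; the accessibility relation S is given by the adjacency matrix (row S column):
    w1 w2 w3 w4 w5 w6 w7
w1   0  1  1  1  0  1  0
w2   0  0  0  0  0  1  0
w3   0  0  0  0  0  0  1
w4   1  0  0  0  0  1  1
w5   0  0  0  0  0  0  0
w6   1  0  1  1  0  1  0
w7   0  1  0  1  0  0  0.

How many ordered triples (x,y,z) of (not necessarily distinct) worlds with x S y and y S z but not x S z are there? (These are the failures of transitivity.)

Enumerating: (w1,w3,w7), (w1,w4,w1), (w1,w4,w7), (w1,w6,w1), (w2,w6,w1), (w2,w6,w3), (w2,w6,w4), (w3,w7,w2), (w3,w7,w4), (w4,w1,w2), (w4,w1,w3), (w4,w1,w4), … and 11 more.
Total: 23.

23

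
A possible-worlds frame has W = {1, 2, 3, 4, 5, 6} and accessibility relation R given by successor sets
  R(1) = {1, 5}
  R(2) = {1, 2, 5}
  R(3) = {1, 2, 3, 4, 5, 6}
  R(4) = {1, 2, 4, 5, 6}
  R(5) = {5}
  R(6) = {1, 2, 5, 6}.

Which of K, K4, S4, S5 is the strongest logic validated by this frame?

Transitive (axiom 4): yes — every two-step R-path is closed by a direct edge.
Reflexive (axiom T): yes — every world is R-related to itself.
Euclidean (axiom 5): no — 2 R 5 and 2 R 1, but not 5 R 1.
So F validates K, K4, S4; S5 would additionally require R to be Euclidean. The strongest is S4.

S4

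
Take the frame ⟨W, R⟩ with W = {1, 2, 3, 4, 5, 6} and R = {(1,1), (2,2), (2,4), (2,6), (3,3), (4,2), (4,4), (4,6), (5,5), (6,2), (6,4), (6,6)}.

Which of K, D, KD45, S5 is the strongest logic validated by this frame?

Serial (axiom D): yes — every world has a successor (e.g. 1 R 1).
Euclidean (axiom 5): yes — any two successors of a common world are R-related.
Transitive (axiom 4): yes — every two-step R-path is closed by a direct edge.
Reflexive (axiom T): yes — every world is R-related to itself.
So F validates K, D, KD45, S5. The strongest is S5.

S5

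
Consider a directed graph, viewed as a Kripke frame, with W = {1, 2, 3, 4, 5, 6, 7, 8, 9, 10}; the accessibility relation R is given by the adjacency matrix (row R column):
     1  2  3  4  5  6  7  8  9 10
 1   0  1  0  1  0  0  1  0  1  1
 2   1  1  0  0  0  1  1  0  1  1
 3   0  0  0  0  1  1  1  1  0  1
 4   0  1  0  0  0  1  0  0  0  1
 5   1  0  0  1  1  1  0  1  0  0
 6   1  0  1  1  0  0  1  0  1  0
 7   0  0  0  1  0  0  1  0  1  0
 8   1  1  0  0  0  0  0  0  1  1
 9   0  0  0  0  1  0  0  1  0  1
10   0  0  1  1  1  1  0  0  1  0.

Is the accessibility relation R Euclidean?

No

Euclidean: no — 1 R 10 and 1 R 2, but not 10 R 2.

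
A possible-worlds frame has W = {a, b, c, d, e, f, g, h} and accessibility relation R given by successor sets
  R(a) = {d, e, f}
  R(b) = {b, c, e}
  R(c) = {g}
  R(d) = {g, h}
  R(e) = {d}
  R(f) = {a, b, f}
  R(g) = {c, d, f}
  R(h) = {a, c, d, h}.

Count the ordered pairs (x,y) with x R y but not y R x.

Enumerating: (a,d), (a,e), (b,c), (b,e), (e,d), (f,b), (g,f), (h,a), (h,c).

9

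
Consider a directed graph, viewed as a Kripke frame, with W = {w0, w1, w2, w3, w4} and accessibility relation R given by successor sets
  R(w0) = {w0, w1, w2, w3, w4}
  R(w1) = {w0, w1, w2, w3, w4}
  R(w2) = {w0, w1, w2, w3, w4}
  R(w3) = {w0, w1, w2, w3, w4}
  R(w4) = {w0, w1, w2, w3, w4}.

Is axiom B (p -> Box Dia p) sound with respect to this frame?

Yes

The schema B characterises exactly the symmetric frames.
Symmetric: yes — every pair in R has its reverse in R.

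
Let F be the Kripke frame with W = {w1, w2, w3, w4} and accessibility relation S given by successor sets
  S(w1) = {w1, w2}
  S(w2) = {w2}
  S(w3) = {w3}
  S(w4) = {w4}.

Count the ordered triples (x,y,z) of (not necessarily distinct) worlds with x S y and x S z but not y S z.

1

Enumerating: (w1,w2,w1).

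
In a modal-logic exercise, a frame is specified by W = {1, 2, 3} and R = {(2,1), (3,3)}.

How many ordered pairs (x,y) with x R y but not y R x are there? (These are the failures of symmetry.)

1

Enumerating: (2,1).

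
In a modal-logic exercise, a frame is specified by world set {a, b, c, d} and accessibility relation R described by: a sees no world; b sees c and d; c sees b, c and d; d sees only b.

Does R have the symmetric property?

No

Symmetric: no — c R d but not d R c.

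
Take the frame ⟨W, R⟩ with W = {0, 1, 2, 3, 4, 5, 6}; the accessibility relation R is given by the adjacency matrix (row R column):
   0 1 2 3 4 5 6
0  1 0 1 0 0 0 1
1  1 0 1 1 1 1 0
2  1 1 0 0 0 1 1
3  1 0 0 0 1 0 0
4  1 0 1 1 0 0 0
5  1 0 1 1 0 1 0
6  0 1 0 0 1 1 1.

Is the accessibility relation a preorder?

No

Reflexive: no — 1 is not related to itself.
Transitive: no — 0 R 2 and 2 R 1, but not 0 R 1.
So R is not a preorder.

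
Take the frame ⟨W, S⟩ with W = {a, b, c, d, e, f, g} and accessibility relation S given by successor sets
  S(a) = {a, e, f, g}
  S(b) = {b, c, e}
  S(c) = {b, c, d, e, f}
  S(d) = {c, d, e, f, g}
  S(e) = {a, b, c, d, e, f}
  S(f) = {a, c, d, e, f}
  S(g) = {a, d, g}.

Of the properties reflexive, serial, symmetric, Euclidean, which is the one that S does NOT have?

Reflexive: yes — every world is S-related to itself.
Serial: yes — every world has a successor (e.g. a S a).
Symmetric: yes — every pair in S has its reverse in S.
Euclidean: no — a S e and a S g, but not e S g.
Only Euclidean fails.

Euclidean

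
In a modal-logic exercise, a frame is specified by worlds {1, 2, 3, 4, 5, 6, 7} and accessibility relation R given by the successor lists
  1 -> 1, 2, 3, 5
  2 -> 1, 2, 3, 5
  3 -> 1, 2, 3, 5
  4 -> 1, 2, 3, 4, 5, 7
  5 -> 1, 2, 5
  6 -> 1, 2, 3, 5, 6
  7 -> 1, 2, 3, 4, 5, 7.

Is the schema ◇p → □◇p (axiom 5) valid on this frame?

The schema 5 characterises exactly the Euclidean frames.
Euclidean: no — 1 R 5 and 1 R 3, but not 5 R 3.

No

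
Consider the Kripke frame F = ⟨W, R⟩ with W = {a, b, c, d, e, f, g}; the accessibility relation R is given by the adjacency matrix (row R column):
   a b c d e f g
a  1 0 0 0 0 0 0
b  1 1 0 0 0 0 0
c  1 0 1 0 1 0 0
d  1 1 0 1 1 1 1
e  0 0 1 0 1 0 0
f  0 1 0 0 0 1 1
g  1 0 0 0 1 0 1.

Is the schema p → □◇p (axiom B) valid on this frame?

No

Axiom B corresponds to the accessibility relation being symmetric.
Symmetric: no — b R a but not a R b.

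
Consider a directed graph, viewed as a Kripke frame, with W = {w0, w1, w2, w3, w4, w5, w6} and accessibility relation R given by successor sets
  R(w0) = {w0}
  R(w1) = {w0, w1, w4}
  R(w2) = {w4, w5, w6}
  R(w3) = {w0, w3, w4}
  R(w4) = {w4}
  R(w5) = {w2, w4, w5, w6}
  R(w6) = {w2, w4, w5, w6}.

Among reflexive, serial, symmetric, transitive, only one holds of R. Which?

serial

Reflexive: no — w2 is not related to itself.
Serial: yes — every world has a successor (e.g. w0 R w0).
Symmetric: no — w1 R w0 but not w0 R w1.
Transitive: no — w2 R w5 and w5 R w2, but not w2 R w2.
Only serial holds.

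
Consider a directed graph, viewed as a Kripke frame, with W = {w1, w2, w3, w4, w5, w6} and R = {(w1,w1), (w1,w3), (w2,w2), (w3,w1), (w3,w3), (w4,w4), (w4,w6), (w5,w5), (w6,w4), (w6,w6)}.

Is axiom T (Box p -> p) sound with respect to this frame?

Yes

Axiom T corresponds to the accessibility relation being reflexive.
Reflexive: yes — every world is R-related to itself.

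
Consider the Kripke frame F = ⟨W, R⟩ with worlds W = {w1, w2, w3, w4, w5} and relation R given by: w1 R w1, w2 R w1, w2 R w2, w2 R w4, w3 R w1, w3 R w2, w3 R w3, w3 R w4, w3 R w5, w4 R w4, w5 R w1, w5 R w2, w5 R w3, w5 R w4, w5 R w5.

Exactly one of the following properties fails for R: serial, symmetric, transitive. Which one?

Serial: yes — every world has a successor (e.g. w1 R w1).
Symmetric: no — w2 R w1 but not w1 R w2.
Transitive: yes — every two-step R-path is closed by a direct edge.
Only symmetric fails.

symmetric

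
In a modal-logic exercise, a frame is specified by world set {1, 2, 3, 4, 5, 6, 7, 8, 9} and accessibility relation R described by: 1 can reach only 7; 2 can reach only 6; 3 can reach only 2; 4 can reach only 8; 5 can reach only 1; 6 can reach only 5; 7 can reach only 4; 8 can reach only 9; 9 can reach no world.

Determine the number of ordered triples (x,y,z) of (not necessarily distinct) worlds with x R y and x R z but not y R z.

Enumerating: (1,7,7), (2,6,6), (3,2,2), (4,8,8), (5,1,1), (6,5,5), (7,4,4), (8,9,9).

8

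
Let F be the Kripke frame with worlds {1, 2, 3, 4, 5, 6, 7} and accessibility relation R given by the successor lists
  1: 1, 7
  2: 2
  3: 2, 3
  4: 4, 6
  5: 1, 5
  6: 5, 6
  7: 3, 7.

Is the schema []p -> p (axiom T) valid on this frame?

Yes

The schema T characterises exactly the reflexive frames.
Reflexive: yes — every world is R-related to itself.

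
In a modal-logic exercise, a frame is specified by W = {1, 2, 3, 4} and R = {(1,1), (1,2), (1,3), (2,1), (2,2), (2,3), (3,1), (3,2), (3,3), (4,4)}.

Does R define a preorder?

Reflexive: yes — every world is R-related to itself.
Transitive: yes — every two-step R-path is closed by a direct edge.
So R is a preorder.

Yes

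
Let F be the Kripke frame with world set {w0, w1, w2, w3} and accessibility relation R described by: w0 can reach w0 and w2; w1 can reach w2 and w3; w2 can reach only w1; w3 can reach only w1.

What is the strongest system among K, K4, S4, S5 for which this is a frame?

Transitive (axiom 4): no — w0 R w2 and w2 R w1, but not w0 R w1.
Reflexive (axiom T): no — w1 is not related to itself.
Euclidean (axiom 5): no — w1 R w2 and w1 R w3, but not w2 R w3.
So F validates K; K4 would additionally require R to be transitive. The strongest is K.

K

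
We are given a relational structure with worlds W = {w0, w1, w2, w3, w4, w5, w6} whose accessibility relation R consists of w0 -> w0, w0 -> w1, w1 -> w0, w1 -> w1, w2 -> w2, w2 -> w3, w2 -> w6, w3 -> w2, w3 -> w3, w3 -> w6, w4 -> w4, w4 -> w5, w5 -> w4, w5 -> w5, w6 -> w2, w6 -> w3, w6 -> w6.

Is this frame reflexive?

Yes

Reflexive: yes — every world is R-related to itself.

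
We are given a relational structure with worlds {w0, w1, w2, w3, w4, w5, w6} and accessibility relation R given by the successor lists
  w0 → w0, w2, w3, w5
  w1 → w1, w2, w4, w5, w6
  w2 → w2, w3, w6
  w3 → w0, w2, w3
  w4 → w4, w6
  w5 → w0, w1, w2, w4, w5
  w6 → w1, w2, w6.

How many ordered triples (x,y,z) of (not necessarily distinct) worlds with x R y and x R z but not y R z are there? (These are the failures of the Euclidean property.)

29

Enumerating: (w0,w2,w0), (w0,w2,w5), (w0,w3,w5), (w0,w5,w3), (w1,w2,w1), (w1,w2,w4), (w1,w2,w5), (w1,w4,w1), (w1,w4,w2), (w1,w4,w5), (w1,w5,w6), (w1,w6,w4), … and 17 more.
Total: 29.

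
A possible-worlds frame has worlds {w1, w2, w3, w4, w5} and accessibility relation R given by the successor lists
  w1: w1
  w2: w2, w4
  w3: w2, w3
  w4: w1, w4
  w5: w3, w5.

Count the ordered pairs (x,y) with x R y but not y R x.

4

Enumerating: (w2,w4), (w3,w2), (w4,w1), (w5,w3).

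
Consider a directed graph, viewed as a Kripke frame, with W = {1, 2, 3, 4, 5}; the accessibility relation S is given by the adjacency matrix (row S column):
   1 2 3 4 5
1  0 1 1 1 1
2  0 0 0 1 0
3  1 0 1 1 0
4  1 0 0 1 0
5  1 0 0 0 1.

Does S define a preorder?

No

Reflexive: no — 1 is not related to itself.
Transitive: no — 2 S 4 and 4 S 1, but not 2 S 1.
So S is not a preorder.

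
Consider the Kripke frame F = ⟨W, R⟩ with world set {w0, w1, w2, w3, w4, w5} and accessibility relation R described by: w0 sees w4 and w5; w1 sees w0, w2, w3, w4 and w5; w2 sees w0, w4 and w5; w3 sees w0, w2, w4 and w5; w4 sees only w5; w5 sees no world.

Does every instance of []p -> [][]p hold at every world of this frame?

Yes

By correspondence theory, 4 is valid on a frame iff R is transitive.
Transitive: yes — every two-step R-path is closed by a direct edge.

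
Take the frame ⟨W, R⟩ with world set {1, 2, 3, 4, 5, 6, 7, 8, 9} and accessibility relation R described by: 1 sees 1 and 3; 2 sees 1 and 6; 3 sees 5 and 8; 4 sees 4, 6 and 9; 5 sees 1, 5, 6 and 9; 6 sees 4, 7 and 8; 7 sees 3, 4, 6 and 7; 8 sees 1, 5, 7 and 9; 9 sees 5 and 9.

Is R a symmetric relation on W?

Symmetric: no — 1 R 3 but not 3 R 1.

No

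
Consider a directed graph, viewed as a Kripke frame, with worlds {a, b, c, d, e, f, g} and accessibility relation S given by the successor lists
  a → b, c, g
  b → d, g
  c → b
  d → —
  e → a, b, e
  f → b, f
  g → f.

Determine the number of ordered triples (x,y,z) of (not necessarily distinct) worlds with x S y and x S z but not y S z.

19

Enumerating: (a,b,b), (a,b,c), (a,c,c), (a,c,g), (a,g,b), (a,g,c), (a,g,g), (b,d,d), (b,d,g), (b,g,d), (b,g,g), (c,b,b), … and 7 more.
Total: 19.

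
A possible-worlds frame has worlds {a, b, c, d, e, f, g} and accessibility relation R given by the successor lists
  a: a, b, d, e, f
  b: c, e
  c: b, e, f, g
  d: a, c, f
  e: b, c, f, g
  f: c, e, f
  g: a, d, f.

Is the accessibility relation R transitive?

Transitive: no — a R b and b R c, but not a R c.

No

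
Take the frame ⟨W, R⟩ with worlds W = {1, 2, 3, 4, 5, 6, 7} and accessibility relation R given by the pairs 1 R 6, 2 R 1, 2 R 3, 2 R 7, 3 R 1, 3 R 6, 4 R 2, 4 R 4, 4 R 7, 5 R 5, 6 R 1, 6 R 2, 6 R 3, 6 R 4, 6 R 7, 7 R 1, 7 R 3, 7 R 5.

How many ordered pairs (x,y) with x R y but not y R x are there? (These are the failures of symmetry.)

12

Enumerating: (2,1), (2,3), (2,7), (3,1), (4,2), (4,7), (6,2), (6,4), (6,7), (7,1), (7,3), (7,5).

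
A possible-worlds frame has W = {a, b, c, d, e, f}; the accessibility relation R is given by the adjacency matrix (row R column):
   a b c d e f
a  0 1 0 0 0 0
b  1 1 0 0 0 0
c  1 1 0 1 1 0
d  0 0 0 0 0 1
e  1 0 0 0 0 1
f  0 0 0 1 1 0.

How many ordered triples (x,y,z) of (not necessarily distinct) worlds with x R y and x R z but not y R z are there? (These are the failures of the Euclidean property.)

22

Enumerating: (b,a,a), (c,a,a), (c,a,d), (c,a,e), (c,b,d), (c,b,e), (c,d,a), (c,d,b), (c,d,d), (c,d,e), (c,e,b), (c,e,d), … and 10 more.
Total: 22.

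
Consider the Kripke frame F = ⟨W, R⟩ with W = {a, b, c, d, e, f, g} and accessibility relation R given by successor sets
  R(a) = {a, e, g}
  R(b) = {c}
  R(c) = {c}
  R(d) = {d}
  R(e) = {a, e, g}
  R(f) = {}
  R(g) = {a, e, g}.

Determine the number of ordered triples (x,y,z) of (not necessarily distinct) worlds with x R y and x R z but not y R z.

0

R is Euclidean; there are no such tuples.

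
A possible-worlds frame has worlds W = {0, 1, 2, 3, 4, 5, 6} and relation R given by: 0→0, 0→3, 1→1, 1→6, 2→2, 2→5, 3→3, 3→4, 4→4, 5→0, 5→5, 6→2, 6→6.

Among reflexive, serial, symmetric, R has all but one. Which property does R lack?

symmetric

Reflexive: yes — every world is R-related to itself.
Serial: yes — every world has a successor (e.g. 0 R 0).
Symmetric: no — 0 R 3 but not 3 R 0.
Only symmetric fails.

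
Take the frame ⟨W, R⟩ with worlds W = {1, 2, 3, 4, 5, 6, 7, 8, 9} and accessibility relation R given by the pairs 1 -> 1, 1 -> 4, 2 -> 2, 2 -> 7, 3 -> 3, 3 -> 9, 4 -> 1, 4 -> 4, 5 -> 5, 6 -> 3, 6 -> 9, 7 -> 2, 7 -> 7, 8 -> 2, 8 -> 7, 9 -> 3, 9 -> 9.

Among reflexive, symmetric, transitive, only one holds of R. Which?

transitive

Reflexive: no — 6 is not related to itself.
Symmetric: no — 6 R 3 but not 3 R 6.
Transitive: yes — every two-step R-path is closed by a direct edge.
Only transitive holds.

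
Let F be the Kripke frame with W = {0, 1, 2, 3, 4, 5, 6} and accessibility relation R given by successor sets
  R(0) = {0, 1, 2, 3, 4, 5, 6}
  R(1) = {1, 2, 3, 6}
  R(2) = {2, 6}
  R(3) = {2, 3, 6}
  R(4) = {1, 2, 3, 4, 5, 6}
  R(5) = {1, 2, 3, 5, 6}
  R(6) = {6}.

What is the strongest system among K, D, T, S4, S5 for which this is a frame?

Serial (axiom D): yes — every world has a successor (e.g. 0 R 0).
Reflexive (axiom T): yes — every world is R-related to itself.
Transitive (axiom 4): yes — every two-step R-path is closed by a direct edge.
Euclidean (axiom 5): no — 0 R 1 and 0 R 4, but not 1 R 4.
So F validates K, D, T, S4; S5 would additionally require R to be Euclidean. The strongest is S4.

S4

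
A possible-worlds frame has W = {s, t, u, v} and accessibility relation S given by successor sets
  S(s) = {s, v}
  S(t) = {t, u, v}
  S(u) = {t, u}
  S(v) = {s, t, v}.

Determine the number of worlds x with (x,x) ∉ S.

0

S is reflexive; there are no such worlds.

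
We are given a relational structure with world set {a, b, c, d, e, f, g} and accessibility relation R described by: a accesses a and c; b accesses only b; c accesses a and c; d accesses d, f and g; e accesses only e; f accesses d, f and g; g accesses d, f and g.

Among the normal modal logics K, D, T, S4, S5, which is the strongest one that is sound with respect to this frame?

Serial (axiom D): yes — every world has a successor (e.g. a R a).
Reflexive (axiom T): yes — every world is R-related to itself.
Transitive (axiom 4): yes — every two-step R-path is closed by a direct edge.
Euclidean (axiom 5): yes — any two successors of a common world are R-related.
So F validates K, D, T, S4, S5. The strongest is S5.

S5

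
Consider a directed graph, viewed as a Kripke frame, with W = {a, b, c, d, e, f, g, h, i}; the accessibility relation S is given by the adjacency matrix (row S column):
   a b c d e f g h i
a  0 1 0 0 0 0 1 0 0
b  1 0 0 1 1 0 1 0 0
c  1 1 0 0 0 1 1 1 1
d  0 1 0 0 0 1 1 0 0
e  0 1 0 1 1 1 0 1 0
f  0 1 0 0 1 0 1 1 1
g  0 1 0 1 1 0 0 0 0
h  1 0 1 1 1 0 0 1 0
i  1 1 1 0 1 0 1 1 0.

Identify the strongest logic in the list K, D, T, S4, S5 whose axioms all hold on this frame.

Serial (axiom D): yes — every world has a successor (e.g. a S b).
Reflexive (axiom T): no — a is not related to itself.
Transitive (axiom 4): no — a S b and b S d, but not a S d.
Euclidean (axiom 5): no — b S a and b S d, but not a S d.
So F validates K, D; T would additionally require S to be reflexive. The strongest is D.

D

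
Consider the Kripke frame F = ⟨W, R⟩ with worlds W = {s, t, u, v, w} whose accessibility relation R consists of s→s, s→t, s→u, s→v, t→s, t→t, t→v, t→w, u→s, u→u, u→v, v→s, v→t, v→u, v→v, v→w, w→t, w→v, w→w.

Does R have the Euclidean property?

No

Euclidean: no — s R t and s R u, but not t R u.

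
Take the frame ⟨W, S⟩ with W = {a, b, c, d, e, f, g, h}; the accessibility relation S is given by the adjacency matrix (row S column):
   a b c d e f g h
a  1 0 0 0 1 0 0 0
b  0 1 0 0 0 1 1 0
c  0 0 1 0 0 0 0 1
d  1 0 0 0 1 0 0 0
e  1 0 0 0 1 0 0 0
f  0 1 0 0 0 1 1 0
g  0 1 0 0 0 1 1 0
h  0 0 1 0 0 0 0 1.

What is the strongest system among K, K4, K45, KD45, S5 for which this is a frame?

Transitive (axiom 4): yes — every two-step S-path is closed by a direct edge.
Euclidean (axiom 5): yes — any two successors of a common world are S-related.
Serial (axiom D): yes — every world has a successor (e.g. a S a).
Reflexive (axiom T): no — d is not related to itself.
So F validates K, K4, K45, KD45; S5 would additionally require S to be reflexive. The strongest is KD45.

KD45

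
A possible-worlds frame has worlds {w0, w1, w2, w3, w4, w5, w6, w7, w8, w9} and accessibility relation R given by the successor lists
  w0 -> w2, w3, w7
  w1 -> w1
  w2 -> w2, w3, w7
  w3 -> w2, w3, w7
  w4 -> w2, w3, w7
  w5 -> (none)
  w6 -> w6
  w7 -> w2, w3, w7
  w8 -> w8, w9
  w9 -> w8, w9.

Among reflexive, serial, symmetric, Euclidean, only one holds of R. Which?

Euclidean

Reflexive: no — w0 is not related to itself.
Serial: no — w5 has no R-successor.
Symmetric: no — w0 R w2 but not w2 R w0.
Euclidean: yes — any two successors of a common world are R-related.
Only Euclidean holds.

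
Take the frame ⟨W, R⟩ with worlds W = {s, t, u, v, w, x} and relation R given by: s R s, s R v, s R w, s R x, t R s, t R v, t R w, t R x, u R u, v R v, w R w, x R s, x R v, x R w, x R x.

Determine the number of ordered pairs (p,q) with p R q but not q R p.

8

Enumerating: (s,v), (s,w), (t,s), (t,v), (t,w), (t,x), (x,v), (x,w).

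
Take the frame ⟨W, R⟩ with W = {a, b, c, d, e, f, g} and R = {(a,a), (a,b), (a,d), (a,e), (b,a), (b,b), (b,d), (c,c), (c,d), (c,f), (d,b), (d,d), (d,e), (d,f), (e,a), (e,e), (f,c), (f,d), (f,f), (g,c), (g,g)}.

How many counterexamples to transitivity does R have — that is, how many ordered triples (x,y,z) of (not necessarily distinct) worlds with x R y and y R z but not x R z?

Enumerating: (a,d,f), (b,a,e), (b,d,e), (b,d,f), (c,d,b), (c,d,e), (d,b,a), (d,e,a), (d,f,c), (e,a,b), (e,a,d), (f,d,b), (f,d,e), (g,c,d), (g,c,f).

15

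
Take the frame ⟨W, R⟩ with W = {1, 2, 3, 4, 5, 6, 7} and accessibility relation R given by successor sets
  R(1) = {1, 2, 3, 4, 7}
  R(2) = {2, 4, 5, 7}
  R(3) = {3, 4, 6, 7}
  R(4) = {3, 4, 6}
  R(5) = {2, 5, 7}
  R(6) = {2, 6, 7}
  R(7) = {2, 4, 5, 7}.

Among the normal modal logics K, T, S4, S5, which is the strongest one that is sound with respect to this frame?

T

Reflexive (axiom T): yes — every world is R-related to itself.
Transitive (axiom 4): no — 1 R 2 and 2 R 5, but not 1 R 5.
Euclidean (axiom 5): no — 1 R 2 and 1 R 3, but not 2 R 3.
So F validates K, T; S4 would additionally require R to be transitive. The strongest is T.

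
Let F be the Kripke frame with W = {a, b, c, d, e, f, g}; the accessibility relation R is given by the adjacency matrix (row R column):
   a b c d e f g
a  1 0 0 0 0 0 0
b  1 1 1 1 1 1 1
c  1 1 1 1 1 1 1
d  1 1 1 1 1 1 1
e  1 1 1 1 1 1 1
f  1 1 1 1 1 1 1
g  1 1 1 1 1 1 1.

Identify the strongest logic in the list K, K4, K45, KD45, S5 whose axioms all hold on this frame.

K4

Transitive (axiom 4): yes — every two-step R-path is closed by a direct edge.
Euclidean (axiom 5): no — b R a and b R c, but not a R c.
Serial (axiom D): yes — every world has a successor (e.g. a R a).
Reflexive (axiom T): yes — every world is R-related to itself.
So F validates K, K4; K45 would additionally require R to be Euclidean. The strongest is K4.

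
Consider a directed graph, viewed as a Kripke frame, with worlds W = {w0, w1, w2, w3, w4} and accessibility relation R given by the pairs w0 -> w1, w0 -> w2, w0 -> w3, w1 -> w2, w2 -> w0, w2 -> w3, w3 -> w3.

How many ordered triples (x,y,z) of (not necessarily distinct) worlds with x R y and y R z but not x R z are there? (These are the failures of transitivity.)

Enumerating: (w0,w2,w0), (w1,w2,w0), (w1,w2,w3), (w2,w0,w1), (w2,w0,w2).

5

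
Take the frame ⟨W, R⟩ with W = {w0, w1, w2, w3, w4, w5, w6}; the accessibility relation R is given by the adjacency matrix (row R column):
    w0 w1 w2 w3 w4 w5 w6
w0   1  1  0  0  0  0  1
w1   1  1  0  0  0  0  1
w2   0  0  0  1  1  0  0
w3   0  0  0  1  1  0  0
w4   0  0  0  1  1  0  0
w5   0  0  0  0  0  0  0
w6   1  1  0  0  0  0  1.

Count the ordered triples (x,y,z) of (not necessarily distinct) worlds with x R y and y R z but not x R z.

0

R is transitive; there are no such tuples.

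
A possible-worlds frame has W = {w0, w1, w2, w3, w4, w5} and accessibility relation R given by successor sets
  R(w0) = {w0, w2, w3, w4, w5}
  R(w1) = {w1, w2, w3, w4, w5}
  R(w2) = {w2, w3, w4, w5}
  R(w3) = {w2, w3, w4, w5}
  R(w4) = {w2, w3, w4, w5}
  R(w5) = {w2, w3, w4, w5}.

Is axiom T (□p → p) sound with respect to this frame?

Yes

By correspondence theory, T is valid on a frame iff R is reflexive.
Reflexive: yes — every world is R-related to itself.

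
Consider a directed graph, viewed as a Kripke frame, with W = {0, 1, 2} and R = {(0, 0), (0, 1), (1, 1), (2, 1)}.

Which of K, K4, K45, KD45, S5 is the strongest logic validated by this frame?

K4

Transitive (axiom 4): yes — every two-step R-path is closed by a direct edge.
Euclidean (axiom 5): no — 0 R 1 and 0 R 0, but not 1 R 0.
Serial (axiom D): yes — every world has a successor (e.g. 0 R 0).
Reflexive (axiom T): no — 2 is not related to itself.
So F validates K, K4; K45 would additionally require R to be Euclidean. The strongest is K4.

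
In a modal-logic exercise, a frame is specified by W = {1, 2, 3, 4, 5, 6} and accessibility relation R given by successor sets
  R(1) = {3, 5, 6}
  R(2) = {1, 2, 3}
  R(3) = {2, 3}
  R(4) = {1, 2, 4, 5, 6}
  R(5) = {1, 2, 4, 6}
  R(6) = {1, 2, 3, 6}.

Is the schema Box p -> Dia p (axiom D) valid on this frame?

Yes

By correspondence theory, D is valid on a frame iff R is serial.
Serial: yes — every world has a successor (e.g. 1 R 3).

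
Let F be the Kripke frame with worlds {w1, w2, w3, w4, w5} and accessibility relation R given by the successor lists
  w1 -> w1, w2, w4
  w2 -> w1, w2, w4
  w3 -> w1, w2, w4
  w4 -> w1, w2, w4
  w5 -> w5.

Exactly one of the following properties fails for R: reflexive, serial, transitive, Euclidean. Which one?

reflexive

Reflexive: no — w3 is not related to itself.
Serial: yes — every world has a successor (e.g. w1 R w1).
Transitive: yes — every two-step R-path is closed by a direct edge.
Euclidean: yes — any two successors of a common world are R-related.
Only reflexive fails.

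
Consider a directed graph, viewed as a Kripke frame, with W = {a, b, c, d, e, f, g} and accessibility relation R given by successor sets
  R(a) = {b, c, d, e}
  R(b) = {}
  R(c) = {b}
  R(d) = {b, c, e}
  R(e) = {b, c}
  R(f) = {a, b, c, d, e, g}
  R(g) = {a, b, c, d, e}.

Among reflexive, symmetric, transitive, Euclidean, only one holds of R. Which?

transitive

Reflexive: no — a is not related to itself.
Symmetric: no — a R b but not b R a.
Transitive: yes — every two-step R-path is closed by a direct edge.
Euclidean: no — a R b and a R c, but not b R c.
Only transitive holds.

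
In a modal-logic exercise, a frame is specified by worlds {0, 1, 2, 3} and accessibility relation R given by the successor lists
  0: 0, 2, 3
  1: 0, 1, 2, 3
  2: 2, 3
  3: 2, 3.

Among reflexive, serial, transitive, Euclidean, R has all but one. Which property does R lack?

Reflexive: yes — every world is R-related to itself.
Serial: yes — every world has a successor (e.g. 0 R 0).
Transitive: yes — every two-step R-path is closed by a direct edge.
Euclidean: no — 1 R 2 and 1 R 0, but not 2 R 0.
Only Euclidean fails.

Euclidean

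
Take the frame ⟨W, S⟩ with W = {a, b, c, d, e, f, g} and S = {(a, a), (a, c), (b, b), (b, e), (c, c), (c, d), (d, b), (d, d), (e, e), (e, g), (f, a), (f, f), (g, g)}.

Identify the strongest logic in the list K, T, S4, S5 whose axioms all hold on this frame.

Reflexive (axiom T): yes — every world is S-related to itself.
Transitive (axiom 4): no — a S c and c S d, but not a S d.
Euclidean (axiom 5): no — a S c and a S a, but not c S a.
So F validates K, T; S4 would additionally require S to be transitive. The strongest is T.

T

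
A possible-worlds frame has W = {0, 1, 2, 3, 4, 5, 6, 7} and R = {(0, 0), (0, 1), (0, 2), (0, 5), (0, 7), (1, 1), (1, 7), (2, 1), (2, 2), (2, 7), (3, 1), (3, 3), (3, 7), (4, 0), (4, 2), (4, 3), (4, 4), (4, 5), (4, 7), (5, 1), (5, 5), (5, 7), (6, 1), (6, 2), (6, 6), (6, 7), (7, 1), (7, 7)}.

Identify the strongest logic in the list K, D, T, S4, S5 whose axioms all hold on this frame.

Serial (axiom D): yes — every world has a successor (e.g. 0 R 0).
Reflexive (axiom T): yes — every world is R-related to itself.
Transitive (axiom 4): no — 4 R 0 and 0 R 1, but not 4 R 1.
Euclidean (axiom 5): no — 0 R 1 and 0 R 2, but not 1 R 2.
So F validates K, D, T; S4 would additionally require R to be transitive. The strongest is T.

T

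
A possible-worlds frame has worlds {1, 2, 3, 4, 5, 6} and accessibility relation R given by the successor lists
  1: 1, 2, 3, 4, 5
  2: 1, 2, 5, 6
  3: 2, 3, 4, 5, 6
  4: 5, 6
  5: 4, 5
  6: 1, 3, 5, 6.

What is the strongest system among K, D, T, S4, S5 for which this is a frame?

D

Serial (axiom D): yes — every world has a successor (e.g. 1 R 1).
Reflexive (axiom T): no — 4 is not related to itself.
Transitive (axiom 4): no — 1 R 2 and 2 R 6, but not 1 R 6.
Euclidean (axiom 5): no — 1 R 2 and 1 R 3, but not 2 R 3.
So F validates K, D; T would additionally require R to be reflexive. The strongest is D.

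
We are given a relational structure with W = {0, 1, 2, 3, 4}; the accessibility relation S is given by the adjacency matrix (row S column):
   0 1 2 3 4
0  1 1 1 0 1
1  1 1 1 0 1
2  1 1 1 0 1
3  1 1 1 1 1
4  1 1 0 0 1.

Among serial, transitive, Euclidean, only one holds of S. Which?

serial

Serial: yes — every world has a successor (e.g. 0 S 0).
Transitive: no — 4 S 0 and 0 S 2, but not 4 S 2.
Euclidean: no — 0 S 4 and 0 S 2, but not 4 S 2.
Only serial holds.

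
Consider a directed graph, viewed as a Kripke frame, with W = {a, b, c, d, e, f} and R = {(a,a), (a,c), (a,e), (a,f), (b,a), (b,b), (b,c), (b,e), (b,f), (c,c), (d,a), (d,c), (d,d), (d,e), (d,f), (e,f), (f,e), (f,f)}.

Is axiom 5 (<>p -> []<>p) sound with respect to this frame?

By correspondence theory, 5 is valid on a frame iff R is Euclidean.
Euclidean: no — a R c and a R e, but not c R e.

No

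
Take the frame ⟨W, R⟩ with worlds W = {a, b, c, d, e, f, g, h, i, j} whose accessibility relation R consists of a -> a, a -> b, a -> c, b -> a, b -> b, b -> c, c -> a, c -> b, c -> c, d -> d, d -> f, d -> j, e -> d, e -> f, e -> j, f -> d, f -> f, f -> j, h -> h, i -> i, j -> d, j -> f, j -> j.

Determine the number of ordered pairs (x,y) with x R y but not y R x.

3

Enumerating: (e,d), (e,f), (e,j).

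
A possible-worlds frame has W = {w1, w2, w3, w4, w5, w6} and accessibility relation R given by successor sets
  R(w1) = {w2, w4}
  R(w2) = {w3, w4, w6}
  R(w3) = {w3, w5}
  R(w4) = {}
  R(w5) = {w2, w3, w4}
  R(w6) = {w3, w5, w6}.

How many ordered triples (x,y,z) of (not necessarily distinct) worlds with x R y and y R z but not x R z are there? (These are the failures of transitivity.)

10

Enumerating: (w1,w2,w3), (w1,w2,w6), (w2,w3,w5), (w2,w6,w5), (w3,w5,w2), (w3,w5,w4), (w5,w2,w6), (w5,w3,w5), (w6,w5,w2), (w6,w5,w4).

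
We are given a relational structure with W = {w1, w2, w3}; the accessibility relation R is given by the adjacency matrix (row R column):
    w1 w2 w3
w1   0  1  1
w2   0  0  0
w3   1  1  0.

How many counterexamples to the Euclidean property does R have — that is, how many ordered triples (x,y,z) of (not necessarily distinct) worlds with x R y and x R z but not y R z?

6

Enumerating: (w1,w2,w2), (w1,w2,w3), (w1,w3,w3), (w3,w1,w1), (w3,w2,w1), (w3,w2,w2).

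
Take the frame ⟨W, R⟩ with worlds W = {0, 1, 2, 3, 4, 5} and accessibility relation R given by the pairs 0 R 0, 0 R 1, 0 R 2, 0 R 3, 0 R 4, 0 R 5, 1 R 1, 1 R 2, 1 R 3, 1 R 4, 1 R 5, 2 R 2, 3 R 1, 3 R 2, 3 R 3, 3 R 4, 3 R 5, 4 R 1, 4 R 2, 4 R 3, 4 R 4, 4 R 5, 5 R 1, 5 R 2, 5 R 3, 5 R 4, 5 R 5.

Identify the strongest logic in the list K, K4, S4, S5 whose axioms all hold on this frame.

S4

Transitive (axiom 4): yes — every two-step R-path is closed by a direct edge.
Reflexive (axiom T): yes — every world is R-related to itself.
Euclidean (axiom 5): no — 0 R 2 and 0 R 1, but not 2 R 1.
So F validates K, K4, S4; S5 would additionally require R to be Euclidean. The strongest is S4.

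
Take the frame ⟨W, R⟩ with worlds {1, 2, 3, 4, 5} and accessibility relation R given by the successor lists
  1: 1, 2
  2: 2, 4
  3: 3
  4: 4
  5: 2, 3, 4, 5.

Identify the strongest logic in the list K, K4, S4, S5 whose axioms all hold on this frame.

K

Transitive (axiom 4): no — 1 R 2 and 2 R 4, but not 1 R 4.
Reflexive (axiom T): yes — every world is R-related to itself.
Euclidean (axiom 5): no — 5 R 2 and 5 R 3, but not 2 R 3.
So F validates K; K4 would additionally require R to be transitive. The strongest is K.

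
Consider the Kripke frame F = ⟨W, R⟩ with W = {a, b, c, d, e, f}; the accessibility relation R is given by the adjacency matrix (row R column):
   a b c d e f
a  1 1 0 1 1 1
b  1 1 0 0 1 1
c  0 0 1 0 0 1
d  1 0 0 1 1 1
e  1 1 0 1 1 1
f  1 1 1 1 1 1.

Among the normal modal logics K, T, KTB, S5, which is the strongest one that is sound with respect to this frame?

KTB

Reflexive (axiom T): yes — every world is R-related to itself.
Symmetric (axiom B): yes — every pair in R has its reverse in R.
Euclidean (axiom 5): no — a R b and a R d, but not b R d.
So F validates K, T, KTB; S5 would additionally require R to be Euclidean. The strongest is KTB.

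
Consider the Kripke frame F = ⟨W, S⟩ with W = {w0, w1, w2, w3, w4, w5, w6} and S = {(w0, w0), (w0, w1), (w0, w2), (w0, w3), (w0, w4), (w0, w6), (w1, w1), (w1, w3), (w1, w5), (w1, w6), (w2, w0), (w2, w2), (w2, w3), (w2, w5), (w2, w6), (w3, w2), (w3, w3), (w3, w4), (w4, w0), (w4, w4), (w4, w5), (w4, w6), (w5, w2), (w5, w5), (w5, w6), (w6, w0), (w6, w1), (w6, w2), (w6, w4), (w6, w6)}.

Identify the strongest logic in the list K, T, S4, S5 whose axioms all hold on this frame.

Reflexive (axiom T): yes — every world is S-related to itself.
Transitive (axiom 4): no — w0 S w1 and w1 S w5, but not w0 S w5.
Euclidean (axiom 5): no — w0 S w1 and w0 S w2, but not w1 S w2.
So F validates K, T; S4 would additionally require S to be transitive. The strongest is T.

T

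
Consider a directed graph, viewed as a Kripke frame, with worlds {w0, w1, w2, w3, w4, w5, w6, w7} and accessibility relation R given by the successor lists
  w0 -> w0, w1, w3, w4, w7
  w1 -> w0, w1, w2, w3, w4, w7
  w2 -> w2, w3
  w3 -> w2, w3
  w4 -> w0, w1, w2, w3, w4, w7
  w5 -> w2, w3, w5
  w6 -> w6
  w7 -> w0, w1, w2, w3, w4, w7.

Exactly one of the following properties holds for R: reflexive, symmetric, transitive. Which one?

Reflexive: yes — every world is R-related to itself.
Symmetric: no — w0 R w3 but not w3 R w0.
Transitive: no — w0 R w1 and w1 R w2, but not w0 R w2.
Only reflexive holds.

reflexive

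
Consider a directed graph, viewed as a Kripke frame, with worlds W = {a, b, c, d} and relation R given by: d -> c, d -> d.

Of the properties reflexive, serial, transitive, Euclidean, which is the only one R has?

transitive

Reflexive: no — a is not related to itself.
Serial: no — a has no R-successor.
Transitive: yes — every two-step R-path is closed by a direct edge.
Euclidean: no — d R c and d R c, but not c R c.
Only transitive holds.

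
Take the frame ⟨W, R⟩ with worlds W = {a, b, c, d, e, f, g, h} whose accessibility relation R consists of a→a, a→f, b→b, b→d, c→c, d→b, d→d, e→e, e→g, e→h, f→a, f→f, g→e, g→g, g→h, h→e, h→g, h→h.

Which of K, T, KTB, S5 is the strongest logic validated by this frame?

Reflexive (axiom T): yes — every world is R-related to itself.
Symmetric (axiom B): yes — every pair in R has its reverse in R.
Euclidean (axiom 5): yes — any two successors of a common world are R-related.
So F validates K, T, KTB, S5. The strongest is S5.

S5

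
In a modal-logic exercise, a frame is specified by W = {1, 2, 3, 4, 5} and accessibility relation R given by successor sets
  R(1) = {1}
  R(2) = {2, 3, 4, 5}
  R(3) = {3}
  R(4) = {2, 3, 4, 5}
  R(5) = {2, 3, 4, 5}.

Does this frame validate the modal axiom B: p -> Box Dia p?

Axiom B corresponds to the accessibility relation being symmetric.
Symmetric: no — 2 R 3 but not 3 R 2.

No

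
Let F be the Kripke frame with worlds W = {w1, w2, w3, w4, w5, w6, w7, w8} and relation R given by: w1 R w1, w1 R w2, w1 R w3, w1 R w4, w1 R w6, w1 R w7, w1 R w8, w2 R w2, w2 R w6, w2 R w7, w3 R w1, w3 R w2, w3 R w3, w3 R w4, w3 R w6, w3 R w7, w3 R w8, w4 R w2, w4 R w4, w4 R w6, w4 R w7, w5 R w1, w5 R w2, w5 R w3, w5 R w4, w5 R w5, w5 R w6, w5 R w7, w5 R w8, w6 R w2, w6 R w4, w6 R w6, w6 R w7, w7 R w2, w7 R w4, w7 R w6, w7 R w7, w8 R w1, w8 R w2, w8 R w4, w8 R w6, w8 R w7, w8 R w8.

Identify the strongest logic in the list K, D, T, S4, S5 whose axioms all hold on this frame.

T

Serial (axiom D): yes — every world has a successor (e.g. w1 R w1).
Reflexive (axiom T): yes — every world is R-related to itself.
Transitive (axiom 4): no — w2 R w6 and w6 R w4, but not w2 R w4.
Euclidean (axiom 5): no — w1 R w2 and w1 R w3, but not w2 R w3.
So F validates K, D, T; S4 would additionally require R to be transitive. The strongest is T.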